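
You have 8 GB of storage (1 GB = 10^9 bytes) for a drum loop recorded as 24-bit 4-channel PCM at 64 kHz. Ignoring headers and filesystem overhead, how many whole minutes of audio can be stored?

173 minutes

Uncompressed byte rate = 64,000 × 3 × 4 = 768,000 bytes/s.
Capacity = 8 × 1,000,000,000 = 8,000,000,000 bytes.
8,000,000,000 / 768,000 ≈ 10416.67 s → 173 minutes.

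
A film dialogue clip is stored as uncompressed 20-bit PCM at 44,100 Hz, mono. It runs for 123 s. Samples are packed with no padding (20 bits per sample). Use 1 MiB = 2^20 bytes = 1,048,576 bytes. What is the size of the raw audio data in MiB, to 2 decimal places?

Bits = 44,100 × 123 × 20 × 1 = 108,486,000 bits = 13,560,750 bytes.
13,560,750 / 1,048,576 = 12.93 MiB.

12.93 MiB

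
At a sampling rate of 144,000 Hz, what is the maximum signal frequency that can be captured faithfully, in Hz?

72,000 Hz

Nyquist frequency = sample rate / 2 = 144,000 / 2 = 72,000 Hz.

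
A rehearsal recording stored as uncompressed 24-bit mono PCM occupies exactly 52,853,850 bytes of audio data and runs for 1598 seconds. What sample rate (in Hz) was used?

11,025 Hz

Bytes = sample_rate × seconds × bytes_per_sample × channels.
sample_rate = 52,853,850 / (1,598 × 3 × 1) = 52,853,850 / 4,794 = 11,025 Hz.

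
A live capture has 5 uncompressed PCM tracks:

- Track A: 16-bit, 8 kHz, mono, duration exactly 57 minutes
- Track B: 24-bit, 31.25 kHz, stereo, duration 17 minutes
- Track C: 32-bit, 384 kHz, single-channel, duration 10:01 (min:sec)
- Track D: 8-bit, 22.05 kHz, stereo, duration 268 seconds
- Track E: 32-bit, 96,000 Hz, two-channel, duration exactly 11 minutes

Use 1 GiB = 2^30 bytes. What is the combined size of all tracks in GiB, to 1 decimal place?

Track A: exactly 57 minutes = 3,420 s; 8,000 × 3,420 × 2 × 1 = 54,720,000 bytes.
Track B: 17 minutes = 1,020 s; 31,250 × 1,020 × 3 × 2 = 191,250,000 bytes.
Track C: 10:01 (min:sec) = 601 s; 384,000 × 601 × 4 × 1 = 923,136,000 bytes.
Track D: 22,050 × 268 × 1 × 2 = 11,818,800 bytes.
Track E: exactly 11 minutes = 660 s; 96,000 × 660 × 4 × 2 = 506,880,000 bytes.
Total = 1,687,804,800 bytes = 1.6 GiB.

1.6 GiB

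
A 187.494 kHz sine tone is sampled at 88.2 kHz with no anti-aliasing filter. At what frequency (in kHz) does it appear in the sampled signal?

Nyquist = 88,200/2 = 44,100 Hz; 187,494 Hz exceeds it.
Alias = |187,494 − 2×88,200| = |187,494 − 176,400| = 11,094 Hz = 11.094 kHz.

11.094 kHz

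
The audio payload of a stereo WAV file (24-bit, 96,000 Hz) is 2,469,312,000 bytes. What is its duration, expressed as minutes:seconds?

71:27

Byte rate = 96,000 × 3 × 2 = 576,000 bytes/s.
Duration = 2,469,312,000 / 576,000 = 4,287 s.
4,287 s = 71:27.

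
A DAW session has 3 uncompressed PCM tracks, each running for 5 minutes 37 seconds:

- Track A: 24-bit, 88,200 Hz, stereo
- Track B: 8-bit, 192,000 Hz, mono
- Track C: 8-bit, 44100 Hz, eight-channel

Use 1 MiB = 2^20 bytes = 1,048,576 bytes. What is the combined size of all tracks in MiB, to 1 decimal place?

345.2 MiB

5 minutes 37 seconds = 337 s.
Track A: 88,200 × 337 × 3 × 2 = 178,340,400 bytes.
Track B: 192,000 × 337 × 1 × 1 = 64,704,000 bytes.
Track C: 44,100 × 337 × 1 × 8 = 118,893,600 bytes.
Total = 361,938,000 bytes = 345.2 MiB.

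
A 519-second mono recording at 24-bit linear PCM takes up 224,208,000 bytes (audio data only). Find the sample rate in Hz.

144,000 Hz

Bytes = sample_rate × seconds × bytes_per_sample × channels.
sample_rate = 224,208,000 / (519 × 3 × 1) = 224,208,000 / 1,557 = 144,000 Hz.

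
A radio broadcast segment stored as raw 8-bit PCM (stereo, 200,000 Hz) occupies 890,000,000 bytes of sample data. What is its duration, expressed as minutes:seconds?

37:05

Byte rate = 200,000 × 1 × 2 = 400,000 bytes/s.
Duration = 890,000,000 / 400,000 = 2,225 s.
2,225 s = 37:05.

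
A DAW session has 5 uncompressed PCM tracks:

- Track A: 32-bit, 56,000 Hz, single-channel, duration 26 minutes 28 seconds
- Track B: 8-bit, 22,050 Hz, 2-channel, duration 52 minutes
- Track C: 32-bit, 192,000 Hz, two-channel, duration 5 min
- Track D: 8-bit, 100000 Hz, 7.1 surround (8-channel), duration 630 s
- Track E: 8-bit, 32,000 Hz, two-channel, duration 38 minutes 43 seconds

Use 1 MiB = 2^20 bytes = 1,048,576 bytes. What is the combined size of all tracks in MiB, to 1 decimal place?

1532.3 MiB

Track A: 26 minutes 28 seconds = 1,588 s; 56,000 × 1,588 × 4 × 1 = 355,712,000 bytes.
Track B: 52 minutes = 3,120 s; 22,050 × 3,120 × 1 × 2 = 137,592,000 bytes.
Track C: 5 min = 300 s; 192,000 × 300 × 4 × 2 = 460,800,000 bytes.
Track D: 100,000 × 630 × 1 × 8 = 504,000,000 bytes.
Track E: 38 minutes 43 seconds = 2,323 s; 32,000 × 2,323 × 1 × 2 = 148,672,000 bytes.
Total = 1,606,776,000 bytes = 1532.3 MiB.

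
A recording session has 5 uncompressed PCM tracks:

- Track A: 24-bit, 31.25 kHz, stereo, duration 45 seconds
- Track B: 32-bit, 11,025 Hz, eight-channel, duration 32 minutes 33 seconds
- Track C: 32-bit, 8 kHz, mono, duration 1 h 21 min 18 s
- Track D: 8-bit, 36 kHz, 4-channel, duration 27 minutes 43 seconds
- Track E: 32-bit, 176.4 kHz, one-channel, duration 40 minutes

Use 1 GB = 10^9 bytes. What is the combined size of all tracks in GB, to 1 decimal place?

2.8 GB

Track A: 31,250 × 45 × 3 × 2 = 8,437,500 bytes.
Track B: 32 minutes 33 seconds = 1,953 s; 11,025 × 1,953 × 4 × 8 = 689,018,400 bytes.
Track C: 1 h 21 min 18 s = 4,878 s; 8,000 × 4,878 × 4 × 1 = 156,096,000 bytes.
Track D: 27 minutes 43 seconds = 1,663 s; 36,000 × 1,663 × 1 × 4 = 239,472,000 bytes.
Track E: 40 minutes = 2,400 s; 176,400 × 2,400 × 4 × 1 = 1,693,440,000 bytes.
Total = 2,786,463,900 bytes = 2.8 GB.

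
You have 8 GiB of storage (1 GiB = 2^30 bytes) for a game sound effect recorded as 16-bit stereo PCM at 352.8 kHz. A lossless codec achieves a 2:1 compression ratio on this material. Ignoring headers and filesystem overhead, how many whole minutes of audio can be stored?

Uncompressed byte rate = 352,800 × 2 × 2 = 1,411,200 bytes/s.
After 2:1 compression, effective rate ≈ 705600 bytes/s.
Capacity = 8 × 1,073,741,824 = 8,589,934,592 bytes.
8,589,934,592 / effective rate ≈ 12173.94 s → 202 minutes.

202 minutes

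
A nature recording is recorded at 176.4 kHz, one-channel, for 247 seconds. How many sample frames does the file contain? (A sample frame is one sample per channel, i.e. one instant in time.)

176,400 samples/s × 247 s = 43,570,800 frames.

43,570,800 sample frames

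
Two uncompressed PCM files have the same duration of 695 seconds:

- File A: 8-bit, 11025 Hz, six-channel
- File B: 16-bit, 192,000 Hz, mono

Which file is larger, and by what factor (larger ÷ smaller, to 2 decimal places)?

File B, by a factor of 5.80

File A: 11,025 × 1 × 6 = 66,150 bytes/s.
File B: 192,000 × 2 × 1 = 384,000 bytes/s.
File B is larger; ratio = 266,880,000 / 45,974,250 = 5.80.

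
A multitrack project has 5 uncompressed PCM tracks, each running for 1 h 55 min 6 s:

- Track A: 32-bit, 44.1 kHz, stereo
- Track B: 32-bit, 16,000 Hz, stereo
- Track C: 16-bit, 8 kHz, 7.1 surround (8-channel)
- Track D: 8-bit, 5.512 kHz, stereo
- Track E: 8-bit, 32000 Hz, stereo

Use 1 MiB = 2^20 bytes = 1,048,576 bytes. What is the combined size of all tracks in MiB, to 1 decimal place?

1 h 55 min 6 s = 6,906 s.
Track A: 44,100 × 6,906 × 4 × 2 = 2,436,436,800 bytes.
Track B: 16,000 × 6,906 × 4 × 2 = 883,968,000 bytes.
Track C: 8,000 × 6,906 × 2 × 8 = 883,968,000 bytes.
Track D: 5,512 × 6,906 × 1 × 2 = 76,131,744 bytes.
Track E: 32,000 × 6,906 × 1 × 2 = 441,984,000 bytes.
Total = 4,722,488,544 bytes = 4503.7 MiB.

4503.7 MiB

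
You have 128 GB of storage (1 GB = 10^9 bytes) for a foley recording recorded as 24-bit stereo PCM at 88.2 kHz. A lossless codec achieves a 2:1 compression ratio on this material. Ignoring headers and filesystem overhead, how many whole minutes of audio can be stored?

8,062 minutes

Uncompressed byte rate = 88,200 × 3 × 2 = 529,200 bytes/s.
After 2:1 compression, effective rate ≈ 264600 bytes/s.
Capacity = 128 × 1,000,000,000 = 128,000,000,000 bytes.
128,000,000,000 / effective rate ≈ 483749.06 s → 8,062 minutes.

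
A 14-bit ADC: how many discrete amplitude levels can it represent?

2^14 = 16,384.

16,384 levels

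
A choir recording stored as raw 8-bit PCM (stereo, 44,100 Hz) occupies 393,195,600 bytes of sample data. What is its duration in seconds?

Byte rate = 44,100 × 1 × 2 = 88,200 bytes/s.
Duration = 393,195,600 / 88,200 = 4,458 s.

4,458 seconds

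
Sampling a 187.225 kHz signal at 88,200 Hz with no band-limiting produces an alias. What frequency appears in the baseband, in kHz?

Nyquist = 88,200/2 = 44,100 Hz; 187,225 Hz exceeds it.
Alias = |187,225 − 2×88,200| = |187,225 − 176,400| = 10,825 Hz = 10.825 kHz.

10.825 kHz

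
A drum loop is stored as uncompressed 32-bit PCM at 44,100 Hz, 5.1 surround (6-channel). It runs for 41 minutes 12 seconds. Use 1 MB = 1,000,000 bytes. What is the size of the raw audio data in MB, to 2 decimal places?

Duration = 41 minutes 12 seconds = 2,472 s.
Bytes = 44,100 samples/s × 2,472 s × 4 bytes/sample × 6 ch = 2,616,364,800 bytes.
2,616,364,800 / 1,000,000 = 2616.36 MB.

2616.36 MB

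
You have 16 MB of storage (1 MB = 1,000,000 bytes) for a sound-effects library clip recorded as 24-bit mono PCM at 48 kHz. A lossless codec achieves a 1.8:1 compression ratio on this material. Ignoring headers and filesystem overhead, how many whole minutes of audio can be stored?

3 minutes

Uncompressed byte rate = 48,000 × 3 × 1 = 144,000 bytes/s.
After 1.8:1 compression, effective rate ≈ 80000 bytes/s.
Capacity = 16 × 1,000,000 = 16,000,000 bytes.
16,000,000 / effective rate ≈ 200 s → 3 minutes.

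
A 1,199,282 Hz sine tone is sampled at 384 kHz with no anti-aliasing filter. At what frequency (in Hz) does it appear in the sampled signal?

Nyquist = 384,000/2 = 192,000 Hz; 1,199,282 Hz exceeds it.
Alias = |1,199,282 − 3×384,000| = |1,199,282 − 1,152,000| = 47,282 Hz.

47,282 Hz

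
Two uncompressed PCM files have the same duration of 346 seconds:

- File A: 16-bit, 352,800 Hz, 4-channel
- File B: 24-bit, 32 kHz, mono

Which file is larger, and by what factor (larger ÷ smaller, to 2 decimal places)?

File A: 352,800 × 2 × 4 = 2,822,400 bytes/s.
File B: 32,000 × 3 × 1 = 96,000 bytes/s.
File A is larger; ratio = 976,550,400 / 33,216,000 = 29.40.

File A, by a factor of 29.40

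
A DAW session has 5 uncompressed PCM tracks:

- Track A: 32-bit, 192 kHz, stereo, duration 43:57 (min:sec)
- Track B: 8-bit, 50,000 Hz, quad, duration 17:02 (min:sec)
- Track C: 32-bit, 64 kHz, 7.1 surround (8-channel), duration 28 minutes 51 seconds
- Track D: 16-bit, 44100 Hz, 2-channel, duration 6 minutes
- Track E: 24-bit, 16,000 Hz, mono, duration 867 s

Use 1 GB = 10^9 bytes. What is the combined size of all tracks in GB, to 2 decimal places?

7.91 GB

Track A: 43:57 (min:sec) = 2,637 s; 192,000 × 2,637 × 4 × 2 = 4,050,432,000 bytes.
Track B: 17:02 (min:sec) = 1,022 s; 50,000 × 1,022 × 1 × 4 = 204,400,000 bytes.
Track C: 28 minutes 51 seconds = 1,731 s; 64,000 × 1,731 × 4 × 8 = 3,545,088,000 bytes.
Track D: 6 minutes = 360 s; 44,100 × 360 × 2 × 2 = 63,504,000 bytes.
Track E: 16,000 × 867 × 3 × 1 = 41,616,000 bytes.
Total = 7,905,040,000 bytes = 7.91 GB.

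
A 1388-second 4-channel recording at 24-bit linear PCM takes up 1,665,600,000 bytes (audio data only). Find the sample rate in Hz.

Bytes = sample_rate × seconds × bytes_per_sample × channels.
sample_rate = 1,665,600,000 / (1,388 × 3 × 4) = 1,665,600,000 / 16,656 = 100,000 Hz.

100,000 Hz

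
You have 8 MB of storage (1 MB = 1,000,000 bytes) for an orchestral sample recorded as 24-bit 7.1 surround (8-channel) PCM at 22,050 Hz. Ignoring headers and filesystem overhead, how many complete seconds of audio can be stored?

Uncompressed byte rate = 22,050 × 3 × 8 = 529,200 bytes/s.
Capacity = 8 × 1,000,000 = 8,000,000 bytes.
8,000,000 / 529,200 ≈ 15.12 s → 15 seconds.

15 seconds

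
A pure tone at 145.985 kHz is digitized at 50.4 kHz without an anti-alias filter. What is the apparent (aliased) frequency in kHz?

Nyquist = 50,400/2 = 25,200 Hz; 145,985 Hz exceeds it.
Alias = |145,985 − 3×50,400| = |145,985 − 151,200| = 5,215 Hz = 5.215 kHz.

5.215 kHz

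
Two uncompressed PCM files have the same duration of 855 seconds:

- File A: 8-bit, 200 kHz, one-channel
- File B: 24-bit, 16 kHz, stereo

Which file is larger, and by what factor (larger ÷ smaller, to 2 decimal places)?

File A, by a factor of 2.08

File A: 200,000 × 1 × 1 = 200,000 bytes/s.
File B: 16,000 × 3 × 2 = 96,000 bytes/s.
File A is larger; ratio = 171,000,000 / 82,080,000 = 2.08.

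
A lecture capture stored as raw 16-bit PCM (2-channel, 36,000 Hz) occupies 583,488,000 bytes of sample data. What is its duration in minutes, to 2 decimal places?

Byte rate = 36,000 × 2 × 2 = 144,000 bytes/s.
Duration = 583,488,000 / 144,000 = 4,052 s.
4,052 s / 60 = 67.53 minutes.

67.53 minutes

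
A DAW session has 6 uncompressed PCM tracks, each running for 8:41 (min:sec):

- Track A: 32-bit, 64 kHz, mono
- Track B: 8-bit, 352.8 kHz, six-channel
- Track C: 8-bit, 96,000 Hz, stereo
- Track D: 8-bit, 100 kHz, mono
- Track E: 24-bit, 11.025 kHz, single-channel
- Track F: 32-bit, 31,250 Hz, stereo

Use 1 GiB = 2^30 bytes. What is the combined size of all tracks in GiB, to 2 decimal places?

8:41 (min:sec) = 521 s.
Track A: 64,000 × 521 × 4 × 1 = 133,376,000 bytes.
Track B: 352,800 × 521 × 1 × 6 = 1,102,852,800 bytes.
Track C: 96,000 × 521 × 1 × 2 = 100,032,000 bytes.
Track D: 100,000 × 521 × 1 × 1 = 52,100,000 bytes.
Track E: 11,025 × 521 × 3 × 1 = 17,232,075 bytes.
Track F: 31,250 × 521 × 4 × 2 = 130,250,000 bytes.
Total = 1,535,842,875 bytes = 1.43 GiB.

1.43 GiB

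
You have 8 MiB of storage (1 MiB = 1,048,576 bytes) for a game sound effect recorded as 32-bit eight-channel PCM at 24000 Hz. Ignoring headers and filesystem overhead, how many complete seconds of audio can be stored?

10 seconds

Uncompressed byte rate = 24,000 × 4 × 8 = 768,000 bytes/s.
Capacity = 8 × 1,048,576 = 8,388,608 bytes.
8,388,608 / 768,000 ≈ 10.92 s → 10 seconds.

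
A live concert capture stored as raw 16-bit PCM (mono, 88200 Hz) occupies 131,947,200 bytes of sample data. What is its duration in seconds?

Byte rate = 88,200 × 2 × 1 = 176,400 bytes/s.
Duration = 131,947,200 / 176,400 = 748 s.

748 seconds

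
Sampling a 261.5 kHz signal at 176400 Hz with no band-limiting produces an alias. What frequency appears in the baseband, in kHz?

Nyquist = 176,400/2 = 88,200 Hz; 261,500 Hz exceeds it.
Alias = |261,500 − 1×176,400| = |261,500 − 176,400| = 85,100 Hz = 85.1 kHz.

85.1 kHz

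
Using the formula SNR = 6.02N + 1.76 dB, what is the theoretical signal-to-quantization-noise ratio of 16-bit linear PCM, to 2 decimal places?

98.08 dB

6.02 × 16 + 1.76 = 98.08 dB.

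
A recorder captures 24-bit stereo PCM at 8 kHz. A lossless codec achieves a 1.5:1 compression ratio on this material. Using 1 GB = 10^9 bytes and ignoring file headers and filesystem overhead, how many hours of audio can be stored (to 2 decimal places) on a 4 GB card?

Uncompressed byte rate = 8,000 × 3 × 2 = 48,000 bytes/s.
After 1.5:1 compression, effective rate ≈ 32000 bytes/s.
Capacity = 4 × 1,000,000,000 = 4,000,000,000 bytes.
4,000,000,000 / effective rate ≈ 125000 s → 34.72 hours.

34.72 hours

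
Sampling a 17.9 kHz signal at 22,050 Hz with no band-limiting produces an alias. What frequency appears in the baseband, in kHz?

4.15 kHz

Nyquist = 22,050/2 = 11,025 Hz; 17,900 Hz exceeds it.
Alias = |17,900 − 1×22,050| = |17,900 − 22,050| = 4,150 Hz = 4.15 kHz.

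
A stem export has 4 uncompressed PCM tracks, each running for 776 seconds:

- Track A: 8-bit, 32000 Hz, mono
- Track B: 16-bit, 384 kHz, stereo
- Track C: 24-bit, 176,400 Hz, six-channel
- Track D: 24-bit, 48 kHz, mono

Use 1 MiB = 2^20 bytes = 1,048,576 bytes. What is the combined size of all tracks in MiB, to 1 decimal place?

3616.8 MiB

Track A: 32,000 × 776 × 1 × 1 = 24,832,000 bytes.
Track B: 384,000 × 776 × 2 × 2 = 1,191,936,000 bytes.
Track C: 176,400 × 776 × 3 × 6 = 2,463,955,200 bytes.
Track D: 48,000 × 776 × 3 × 1 = 111,744,000 bytes.
Total = 3,792,467,200 bytes = 3616.8 MiB.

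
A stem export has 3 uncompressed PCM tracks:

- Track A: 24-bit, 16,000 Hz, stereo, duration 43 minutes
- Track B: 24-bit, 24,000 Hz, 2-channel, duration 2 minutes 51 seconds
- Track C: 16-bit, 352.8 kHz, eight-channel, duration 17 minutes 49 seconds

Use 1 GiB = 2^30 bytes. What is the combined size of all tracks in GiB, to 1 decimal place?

5.9 GiB

Track A: 43 minutes = 2,580 s; 16,000 × 2,580 × 3 × 2 = 247,680,000 bytes.
Track B: 2 minutes 51 seconds = 171 s; 24,000 × 171 × 3 × 2 = 24,624,000 bytes.
Track C: 17 minutes 49 seconds = 1,069 s; 352,800 × 1,069 × 2 × 8 = 6,034,291,200 bytes.
Total = 6,306,595,200 bytes = 5.9 GiB.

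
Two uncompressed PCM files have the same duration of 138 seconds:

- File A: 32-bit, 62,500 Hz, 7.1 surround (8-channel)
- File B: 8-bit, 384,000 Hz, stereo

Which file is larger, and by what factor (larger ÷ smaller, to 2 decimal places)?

File A, by a factor of 2.60

File A: 62,500 × 4 × 8 = 2,000,000 bytes/s.
File B: 384,000 × 1 × 2 = 768,000 bytes/s.
File A is larger; ratio = 276,000,000 / 105,984,000 = 2.60.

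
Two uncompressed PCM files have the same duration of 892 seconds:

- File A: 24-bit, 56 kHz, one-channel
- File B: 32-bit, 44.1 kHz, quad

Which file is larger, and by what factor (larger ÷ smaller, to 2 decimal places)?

File A: 56,000 × 3 × 1 = 168,000 bytes/s.
File B: 44,100 × 4 × 4 = 705,600 bytes/s.
File B is larger; ratio = 629,395,200 / 149,856,000 = 4.20.

File B, by a factor of 4.20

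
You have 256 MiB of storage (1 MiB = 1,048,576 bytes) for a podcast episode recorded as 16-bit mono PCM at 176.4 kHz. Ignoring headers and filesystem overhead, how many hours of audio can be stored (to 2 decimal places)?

Uncompressed byte rate = 176,400 × 2 × 1 = 352,800 bytes/s.
Capacity = 256 × 1,048,576 = 268,435,456 bytes.
268,435,456 / 352,800 ≈ 760.87 s → 0.21 hours.

0.21 hours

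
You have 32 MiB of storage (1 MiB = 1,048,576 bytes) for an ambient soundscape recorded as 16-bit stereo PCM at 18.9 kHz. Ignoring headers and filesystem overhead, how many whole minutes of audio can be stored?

7 minutes

Uncompressed byte rate = 18,900 × 2 × 2 = 75,600 bytes/s.
Capacity = 32 × 1,048,576 = 33,554,432 bytes.
33,554,432 / 75,600 ≈ 443.84 s → 7 minutes.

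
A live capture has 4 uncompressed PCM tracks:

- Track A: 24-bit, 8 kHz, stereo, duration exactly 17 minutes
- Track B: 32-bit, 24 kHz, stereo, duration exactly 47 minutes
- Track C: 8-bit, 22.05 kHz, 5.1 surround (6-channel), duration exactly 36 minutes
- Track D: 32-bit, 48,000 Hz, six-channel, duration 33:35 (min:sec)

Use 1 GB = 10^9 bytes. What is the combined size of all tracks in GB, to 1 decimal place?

3.2 GB

Track A: exactly 17 minutes = 1,020 s; 8,000 × 1,020 × 3 × 2 = 48,960,000 bytes.
Track B: exactly 47 minutes = 2,820 s; 24,000 × 2,820 × 4 × 2 = 541,440,000 bytes.
Track C: exactly 36 minutes = 2,160 s; 22,050 × 2,160 × 1 × 6 = 285,768,000 bytes.
Track D: 33:35 (min:sec) = 2,015 s; 48,000 × 2,015 × 4 × 6 = 2,321,280,000 bytes.
Total = 3,197,448,000 bytes = 3.2 GB.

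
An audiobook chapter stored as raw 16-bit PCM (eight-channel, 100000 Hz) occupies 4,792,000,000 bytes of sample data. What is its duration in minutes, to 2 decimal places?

49.92 minutes

Byte rate = 100,000 × 2 × 8 = 1,600,000 bytes/s.
Duration = 4,792,000,000 / 1,600,000 = 2,995 s.
2,995 s / 60 = 49.92 minutes.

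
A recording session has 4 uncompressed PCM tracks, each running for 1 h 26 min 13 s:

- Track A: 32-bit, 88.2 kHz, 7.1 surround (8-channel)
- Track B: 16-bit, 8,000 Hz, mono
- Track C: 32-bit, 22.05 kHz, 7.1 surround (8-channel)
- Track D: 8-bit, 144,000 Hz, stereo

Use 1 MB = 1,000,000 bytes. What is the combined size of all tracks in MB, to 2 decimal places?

1 h 26 min 13 s = 5,173 s.
Track A: 88,200 × 5,173 × 4 × 8 = 14,600,275,200 bytes.
Track B: 8,000 × 5,173 × 2 × 1 = 82,768,000 bytes.
Track C: 22,050 × 5,173 × 4 × 8 = 3,650,068,800 bytes.
Track D: 144,000 × 5,173 × 1 × 2 = 1,489,824,000 bytes.
Total = 19,822,936,000 bytes = 19822.94 MB.

19822.94 MB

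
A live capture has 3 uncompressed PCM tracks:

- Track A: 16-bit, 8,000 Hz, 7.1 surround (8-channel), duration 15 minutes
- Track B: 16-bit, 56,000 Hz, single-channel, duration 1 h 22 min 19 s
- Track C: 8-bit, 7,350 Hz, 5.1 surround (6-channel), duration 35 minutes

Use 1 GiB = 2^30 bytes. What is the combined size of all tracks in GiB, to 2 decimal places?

0.71 GiB

Track A: 15 minutes = 900 s; 8,000 × 900 × 2 × 8 = 115,200,000 bytes.
Track B: 1 h 22 min 19 s = 4,939 s; 56,000 × 4,939 × 2 × 1 = 553,168,000 bytes.
Track C: 35 minutes = 2,100 s; 7,350 × 2,100 × 1 × 6 = 92,610,000 bytes.
Total = 760,978,000 bytes = 0.71 GiB.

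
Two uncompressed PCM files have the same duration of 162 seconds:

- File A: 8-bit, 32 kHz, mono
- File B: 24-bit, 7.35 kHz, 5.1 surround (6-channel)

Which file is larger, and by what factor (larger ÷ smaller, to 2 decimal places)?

File A: 32,000 × 1 × 1 = 32,000 bytes/s.
File B: 7,350 × 3 × 6 = 132,300 bytes/s.
File B is larger; ratio = 21,432,600 / 5,184,000 = 4.13.

File B, by a factor of 4.13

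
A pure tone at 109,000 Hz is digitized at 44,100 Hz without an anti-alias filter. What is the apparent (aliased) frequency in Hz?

20,800 Hz

Nyquist = 44,100/2 = 22,050 Hz; 109,000 Hz exceeds it.
Alias = |109,000 − 2×44,100| = |109,000 − 88,200| = 20,800 Hz.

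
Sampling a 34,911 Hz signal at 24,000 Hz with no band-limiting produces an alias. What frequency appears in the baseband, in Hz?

Nyquist = 24,000/2 = 12,000 Hz; 34,911 Hz exceeds it.
Alias = |34,911 − 1×24,000| = |34,911 − 24,000| = 10,911 Hz.

10,911 Hz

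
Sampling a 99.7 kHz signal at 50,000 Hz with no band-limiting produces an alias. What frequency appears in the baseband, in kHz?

0.3 kHz

Nyquist = 50,000/2 = 25,000 Hz; 99,700 Hz exceeds it.
Alias = |99,700 − 2×50,000| = |99,700 − 100,000| = 300 Hz = 0.3 kHz.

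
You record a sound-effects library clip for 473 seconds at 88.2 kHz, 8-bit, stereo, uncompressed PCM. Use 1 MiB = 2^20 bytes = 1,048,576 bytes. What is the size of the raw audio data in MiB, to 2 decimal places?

Bytes = 88,200 samples/s × 473 s × 1 bytes/sample × 2 ch = 83,437,200 bytes.
83,437,200 / 1,048,576 = 79.57 MiB.

79.57 MiB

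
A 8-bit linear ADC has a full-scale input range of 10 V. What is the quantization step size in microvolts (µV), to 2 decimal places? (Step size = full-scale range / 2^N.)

39062.50 µV

10 V / 2^8 = 10 / 256 V = 39062.50 µV.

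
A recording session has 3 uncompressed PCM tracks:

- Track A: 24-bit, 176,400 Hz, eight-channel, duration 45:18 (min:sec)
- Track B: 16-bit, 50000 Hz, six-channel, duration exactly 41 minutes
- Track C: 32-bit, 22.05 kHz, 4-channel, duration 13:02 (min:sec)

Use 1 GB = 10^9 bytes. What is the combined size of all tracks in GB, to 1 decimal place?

Track A: 45:18 (min:sec) = 2,718 s; 176,400 × 2,718 × 3 × 8 = 11,506,924,800 bytes.
Track B: exactly 41 minutes = 2,460 s; 50,000 × 2,460 × 2 × 6 = 1,476,000,000 bytes.
Track C: 13:02 (min:sec) = 782 s; 22,050 × 782 × 4 × 4 = 275,889,600 bytes.
Total = 13,258,814,400 bytes = 13.3 GB.

13.3 GB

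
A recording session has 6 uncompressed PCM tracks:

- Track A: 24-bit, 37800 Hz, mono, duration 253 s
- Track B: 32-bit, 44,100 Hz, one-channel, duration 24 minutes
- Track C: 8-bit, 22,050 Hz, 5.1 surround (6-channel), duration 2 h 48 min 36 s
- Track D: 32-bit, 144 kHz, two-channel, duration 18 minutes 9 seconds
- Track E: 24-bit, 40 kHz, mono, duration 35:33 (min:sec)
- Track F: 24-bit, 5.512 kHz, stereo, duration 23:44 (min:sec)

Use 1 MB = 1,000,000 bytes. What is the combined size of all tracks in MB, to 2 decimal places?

Track A: 37,800 × 253 × 3 × 1 = 28,690,200 bytes.
Track B: 24 minutes = 1,440 s; 44,100 × 1,440 × 4 × 1 = 254,016,000 bytes.
Track C: 2 h 48 min 36 s = 10,116 s; 22,050 × 10,116 × 1 × 6 = 1,338,346,800 bytes.
Track D: 18 minutes 9 seconds = 1,089 s; 144,000 × 1,089 × 4 × 2 = 1,254,528,000 bytes.
Track E: 35:33 (min:sec) = 2,133 s; 40,000 × 2,133 × 3 × 1 = 255,960,000 bytes.
Track F: 23:44 (min:sec) = 1,424 s; 5,512 × 1,424 × 3 × 2 = 47,094,528 bytes.
Total = 3,178,635,528 bytes = 3178.64 MB.

3178.64 MB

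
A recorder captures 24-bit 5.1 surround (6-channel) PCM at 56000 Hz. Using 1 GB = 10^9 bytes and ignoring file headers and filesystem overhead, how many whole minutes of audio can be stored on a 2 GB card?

Uncompressed byte rate = 56,000 × 3 × 6 = 1,008,000 bytes/s.
Capacity = 2 × 1,000,000,000 = 2,000,000,000 bytes.
2,000,000,000 / 1,008,000 ≈ 1984.13 s → 33 minutes.

33 minutes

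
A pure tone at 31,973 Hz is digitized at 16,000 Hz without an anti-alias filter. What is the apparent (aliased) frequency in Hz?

27 Hz

Nyquist = 16,000/2 = 8,000 Hz; 31,973 Hz exceeds it.
Alias = |31,973 − 2×16,000| = |31,973 − 32,000| = 27 Hz.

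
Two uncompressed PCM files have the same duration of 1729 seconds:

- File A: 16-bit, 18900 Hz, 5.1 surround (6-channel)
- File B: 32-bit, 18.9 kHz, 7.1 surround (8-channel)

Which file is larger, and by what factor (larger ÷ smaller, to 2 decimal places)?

File B, by a factor of 2.67

File A: 18,900 × 2 × 6 = 226,800 bytes/s.
File B: 18,900 × 4 × 8 = 604,800 bytes/s.
File B is larger; ratio = 1,045,699,200 / 392,137,200 = 2.67.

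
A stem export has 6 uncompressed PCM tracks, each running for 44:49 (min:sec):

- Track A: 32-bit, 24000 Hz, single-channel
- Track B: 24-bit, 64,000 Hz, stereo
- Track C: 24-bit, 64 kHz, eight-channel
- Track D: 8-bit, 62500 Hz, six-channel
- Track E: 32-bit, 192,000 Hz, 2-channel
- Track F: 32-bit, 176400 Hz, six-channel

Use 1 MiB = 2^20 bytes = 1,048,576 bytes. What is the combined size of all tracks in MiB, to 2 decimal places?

44:49 (min:sec) = 2,689 s.
Track A: 24,000 × 2,689 × 4 × 1 = 258,144,000 bytes.
Track B: 64,000 × 2,689 × 3 × 2 = 1,032,576,000 bytes.
Track C: 64,000 × 2,689 × 3 × 8 = 4,130,304,000 bytes.
Track D: 62,500 × 2,689 × 1 × 6 = 1,008,375,000 bytes.
Track E: 192,000 × 2,689 × 4 × 2 = 4,130,304,000 bytes.
Track F: 176,400 × 2,689 × 4 × 6 = 11,384,150,400 bytes.
Total = 21,943,853,400 bytes = 20927.29 MiB.

20927.29 MiB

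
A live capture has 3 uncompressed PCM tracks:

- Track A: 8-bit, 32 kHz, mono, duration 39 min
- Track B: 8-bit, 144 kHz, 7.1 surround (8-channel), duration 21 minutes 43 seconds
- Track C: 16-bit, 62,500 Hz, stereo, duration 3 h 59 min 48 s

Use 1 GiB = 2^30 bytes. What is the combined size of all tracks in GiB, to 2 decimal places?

Track A: 39 min = 2,340 s; 32,000 × 2,340 × 1 × 1 = 74,880,000 bytes.
Track B: 21 minutes 43 seconds = 1,303 s; 144,000 × 1,303 × 1 × 8 = 1,501,056,000 bytes.
Track C: 3 h 59 min 48 s = 14,388 s; 62,500 × 14,388 × 2 × 2 = 3,597,000,000 bytes.
Total = 5,172,936,000 bytes = 4.82 GiB.

4.82 GiB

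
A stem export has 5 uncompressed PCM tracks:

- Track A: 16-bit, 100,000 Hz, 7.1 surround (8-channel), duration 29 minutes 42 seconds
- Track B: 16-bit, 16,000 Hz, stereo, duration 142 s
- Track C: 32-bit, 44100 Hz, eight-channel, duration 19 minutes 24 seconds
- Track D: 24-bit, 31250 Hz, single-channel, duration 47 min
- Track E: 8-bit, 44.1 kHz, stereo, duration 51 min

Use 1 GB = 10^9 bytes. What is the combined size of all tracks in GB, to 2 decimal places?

5.04 GB

Track A: 29 minutes 42 seconds = 1,782 s; 100,000 × 1,782 × 2 × 8 = 2,851,200,000 bytes.
Track B: 16,000 × 142 × 2 × 2 = 9,088,000 bytes.
Track C: 19 minutes 24 seconds = 1,164 s; 44,100 × 1,164 × 4 × 8 = 1,642,636,800 bytes.
Track D: 47 min = 2,820 s; 31,250 × 2,820 × 3 × 1 = 264,375,000 bytes.
Track E: 51 min = 3,060 s; 44,100 × 3,060 × 1 × 2 = 269,892,000 bytes.
Total = 5,037,191,800 bytes = 5.04 GB.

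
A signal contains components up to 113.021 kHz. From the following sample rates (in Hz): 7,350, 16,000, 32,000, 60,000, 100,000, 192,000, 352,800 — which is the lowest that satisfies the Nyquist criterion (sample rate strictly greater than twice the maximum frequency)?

Need sample rate > 2 × 113,021 = 226,042 Hz.
Lowest listed rate above 226,042 Hz is 352,800 Hz.

352,800 Hz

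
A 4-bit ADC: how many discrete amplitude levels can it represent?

16 levels

2^4 = 16.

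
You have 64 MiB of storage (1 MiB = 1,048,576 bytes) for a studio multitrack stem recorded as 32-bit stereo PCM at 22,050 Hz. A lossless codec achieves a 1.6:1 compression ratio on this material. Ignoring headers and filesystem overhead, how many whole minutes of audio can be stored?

10 minutes

Uncompressed byte rate = 22,050 × 4 × 2 = 176,400 bytes/s.
After 1.6:1 compression, effective rate ≈ 110250 bytes/s.
Capacity = 64 × 1,048,576 = 67,108,864 bytes.
67,108,864 / effective rate ≈ 608.7 s → 10 minutes.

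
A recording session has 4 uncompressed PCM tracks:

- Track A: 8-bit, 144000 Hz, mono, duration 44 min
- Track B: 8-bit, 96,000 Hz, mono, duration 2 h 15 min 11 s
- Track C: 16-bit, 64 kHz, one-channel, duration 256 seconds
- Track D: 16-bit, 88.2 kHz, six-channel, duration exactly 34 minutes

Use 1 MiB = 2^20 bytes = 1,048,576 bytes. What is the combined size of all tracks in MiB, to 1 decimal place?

3195.5 MiB

Track A: 44 min = 2,640 s; 144,000 × 2,640 × 1 × 1 = 380,160,000 bytes.
Track B: 2 h 15 min 11 s = 8,111 s; 96,000 × 8,111 × 1 × 1 = 778,656,000 bytes.
Track C: 64,000 × 256 × 2 × 1 = 32,768,000 bytes.
Track D: exactly 34 minutes = 2,040 s; 88,200 × 2,040 × 2 × 6 = 2,159,136,000 bytes.
Total = 3,350,720,000 bytes = 3195.5 MiB.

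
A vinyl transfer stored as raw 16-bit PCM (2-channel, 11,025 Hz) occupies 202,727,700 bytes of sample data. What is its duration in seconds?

4,597 seconds

Byte rate = 11,025 × 2 × 2 = 44,100 bytes/s.
Duration = 202,727,700 / 44,100 = 4,597 s.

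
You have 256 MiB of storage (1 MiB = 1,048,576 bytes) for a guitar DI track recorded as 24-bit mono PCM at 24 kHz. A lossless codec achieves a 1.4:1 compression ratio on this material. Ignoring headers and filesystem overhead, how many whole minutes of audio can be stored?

86 minutes

Uncompressed byte rate = 24,000 × 3 × 1 = 72,000 bytes/s.
After 1.4:1 compression, effective rate ≈ 51428.57 bytes/s.
Capacity = 256 × 1,048,576 = 268,435,456 bytes.
268,435,456 / effective rate ≈ 5219.58 s → 86 minutes.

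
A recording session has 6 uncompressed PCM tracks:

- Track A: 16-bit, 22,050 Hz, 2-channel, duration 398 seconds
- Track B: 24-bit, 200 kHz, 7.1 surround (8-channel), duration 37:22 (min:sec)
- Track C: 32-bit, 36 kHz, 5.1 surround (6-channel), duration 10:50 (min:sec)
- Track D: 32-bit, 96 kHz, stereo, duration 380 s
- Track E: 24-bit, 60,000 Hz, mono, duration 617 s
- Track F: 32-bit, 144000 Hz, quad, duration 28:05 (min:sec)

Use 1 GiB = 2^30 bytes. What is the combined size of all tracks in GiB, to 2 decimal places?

Track A: 22,050 × 398 × 2 × 2 = 35,103,600 bytes.
Track B: 37:22 (min:sec) = 2,242 s; 200,000 × 2,242 × 3 × 8 = 10,761,600,000 bytes.
Track C: 10:50 (min:sec) = 650 s; 36,000 × 650 × 4 × 6 = 561,600,000 bytes.
Track D: 96,000 × 380 × 4 × 2 = 291,840,000 bytes.
Track E: 60,000 × 617 × 3 × 1 = 111,060,000 bytes.
Track F: 28:05 (min:sec) = 1,685 s; 144,000 × 1,685 × 4 × 4 = 3,882,240,000 bytes.
Total = 15,643,443,600 bytes = 14.57 GiB.

14.57 GiB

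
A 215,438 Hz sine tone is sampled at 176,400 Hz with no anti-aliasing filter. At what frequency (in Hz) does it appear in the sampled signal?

39,038 Hz

Nyquist = 176,400/2 = 88,200 Hz; 215,438 Hz exceeds it.
Alias = |215,438 − 1×176,400| = |215,438 − 176,400| = 39,038 Hz.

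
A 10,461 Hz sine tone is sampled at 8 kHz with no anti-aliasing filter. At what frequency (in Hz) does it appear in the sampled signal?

2,461 Hz

Nyquist = 8,000/2 = 4,000 Hz; 10,461 Hz exceeds it.
Alias = |10,461 − 1×8,000| = |10,461 − 8,000| = 2,461 Hz.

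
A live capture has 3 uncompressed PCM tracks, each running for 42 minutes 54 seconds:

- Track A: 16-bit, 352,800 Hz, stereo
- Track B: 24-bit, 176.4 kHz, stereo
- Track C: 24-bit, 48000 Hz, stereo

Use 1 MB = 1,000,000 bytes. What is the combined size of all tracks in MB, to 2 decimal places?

7098.06 MB

42 minutes 54 seconds = 2,574 s.
Track A: 352,800 × 2,574 × 2 × 2 = 3,632,428,800 bytes.
Track B: 176,400 × 2,574 × 3 × 2 = 2,724,321,600 bytes.
Track C: 48,000 × 2,574 × 3 × 2 = 741,312,000 bytes.
Total = 7,098,062,400 bytes = 7098.06 MB.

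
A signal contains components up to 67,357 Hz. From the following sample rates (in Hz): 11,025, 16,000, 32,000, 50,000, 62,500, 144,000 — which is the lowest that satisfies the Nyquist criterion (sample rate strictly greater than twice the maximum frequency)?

144,000 Hz

Need sample rate > 2 × 67,357 = 134,714 Hz.
Lowest listed rate above 134,714 Hz is 144,000 Hz.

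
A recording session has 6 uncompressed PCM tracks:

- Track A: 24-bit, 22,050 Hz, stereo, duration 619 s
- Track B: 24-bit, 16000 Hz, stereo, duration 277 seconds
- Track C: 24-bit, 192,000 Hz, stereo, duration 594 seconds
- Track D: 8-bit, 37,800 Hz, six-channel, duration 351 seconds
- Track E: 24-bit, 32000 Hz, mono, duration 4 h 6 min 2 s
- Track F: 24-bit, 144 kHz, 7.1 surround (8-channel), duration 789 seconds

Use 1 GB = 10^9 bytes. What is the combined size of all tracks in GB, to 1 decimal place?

Track A: 22,050 × 619 × 3 × 2 = 81,893,700 bytes.
Track B: 16,000 × 277 × 3 × 2 = 26,592,000 bytes.
Track C: 192,000 × 594 × 3 × 2 = 684,288,000 bytes.
Track D: 37,800 × 351 × 1 × 6 = 79,606,800 bytes.
Track E: 4 h 6 min 2 s = 14,762 s; 32,000 × 14,762 × 3 × 1 = 1,417,152,000 bytes.
Track F: 144,000 × 789 × 3 × 8 = 2,726,784,000 bytes.
Total = 5,016,316,500 bytes = 5.0 GB.

5.0 GB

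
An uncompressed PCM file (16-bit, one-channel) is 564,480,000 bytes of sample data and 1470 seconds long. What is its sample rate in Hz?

Bytes = sample_rate × seconds × bytes_per_sample × channels.
sample_rate = 564,480,000 / (1,470 × 2 × 1) = 564,480,000 / 2,940 = 192,000 Hz.

192,000 Hz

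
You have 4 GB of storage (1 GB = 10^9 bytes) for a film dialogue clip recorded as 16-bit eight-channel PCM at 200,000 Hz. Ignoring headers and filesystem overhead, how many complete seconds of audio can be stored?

1,250 seconds

Uncompressed byte rate = 200,000 × 2 × 8 = 3,200,000 bytes/s.
Capacity = 4 × 1,000,000,000 = 4,000,000,000 bytes.
4,000,000,000 / 3,200,000 ≈ 1250 s → 1,250 seconds.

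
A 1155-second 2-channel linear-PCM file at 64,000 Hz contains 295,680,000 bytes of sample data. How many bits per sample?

Bytes per sample = 295,680,000 / (64,000 × 1,155 × 2) = 295,680,000 / 147,840,000 = 2.
Bit depth = 2 × 8 = 16 bits.

16 bits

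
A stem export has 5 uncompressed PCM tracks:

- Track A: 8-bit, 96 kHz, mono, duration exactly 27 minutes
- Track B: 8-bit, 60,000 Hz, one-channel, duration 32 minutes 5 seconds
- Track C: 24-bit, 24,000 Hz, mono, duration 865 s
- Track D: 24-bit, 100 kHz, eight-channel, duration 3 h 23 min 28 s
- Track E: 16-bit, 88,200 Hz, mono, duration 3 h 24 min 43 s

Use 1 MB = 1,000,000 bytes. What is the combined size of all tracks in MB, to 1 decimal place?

Track A: exactly 27 minutes = 1,620 s; 96,000 × 1,620 × 1 × 1 = 155,520,000 bytes.
Track B: 32 minutes 5 seconds = 1,925 s; 60,000 × 1,925 × 1 × 1 = 115,500,000 bytes.
Track C: 24,000 × 865 × 3 × 1 = 62,280,000 bytes.
Track D: 3 h 23 min 28 s = 12,208 s; 100,000 × 12,208 × 3 × 8 = 29,299,200,000 bytes.
Track E: 3 h 24 min 43 s = 12,283 s; 88,200 × 12,283 × 2 × 1 = 2,166,721,200 bytes.
Total = 31,799,221,200 bytes = 31799.2 MB.

31799.2 MB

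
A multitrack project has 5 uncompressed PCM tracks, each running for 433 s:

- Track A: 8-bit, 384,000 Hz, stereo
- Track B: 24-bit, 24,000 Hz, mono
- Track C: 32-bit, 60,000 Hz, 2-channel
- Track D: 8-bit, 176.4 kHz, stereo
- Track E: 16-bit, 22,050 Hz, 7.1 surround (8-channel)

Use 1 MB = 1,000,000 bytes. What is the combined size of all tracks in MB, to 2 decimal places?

Track A: 384,000 × 433 × 1 × 2 = 332,544,000 bytes.
Track B: 24,000 × 433 × 3 × 1 = 31,176,000 bytes.
Track C: 60,000 × 433 × 4 × 2 = 207,840,000 bytes.
Track D: 176,400 × 433 × 1 × 2 = 152,762,400 bytes.
Track E: 22,050 × 433 × 2 × 8 = 152,762,400 bytes.
Total = 877,084,800 bytes = 877.08 MB.

877.08 MB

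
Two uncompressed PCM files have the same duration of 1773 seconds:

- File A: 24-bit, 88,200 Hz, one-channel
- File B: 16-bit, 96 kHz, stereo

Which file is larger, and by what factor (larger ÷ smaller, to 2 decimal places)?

File B, by a factor of 1.45

File A: 88,200 × 3 × 1 = 264,600 bytes/s.
File B: 96,000 × 2 × 2 = 384,000 bytes/s.
File B is larger; ratio = 680,832,000 / 469,135,800 = 1.45.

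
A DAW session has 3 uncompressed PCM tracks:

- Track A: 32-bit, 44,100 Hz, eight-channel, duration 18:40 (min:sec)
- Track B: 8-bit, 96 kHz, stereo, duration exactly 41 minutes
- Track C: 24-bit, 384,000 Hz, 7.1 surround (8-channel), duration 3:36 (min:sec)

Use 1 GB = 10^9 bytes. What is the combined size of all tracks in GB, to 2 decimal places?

Track A: 18:40 (min:sec) = 1,120 s; 44,100 × 1,120 × 4 × 8 = 1,580,544,000 bytes.
Track B: exactly 41 minutes = 2,460 s; 96,000 × 2,460 × 1 × 2 = 472,320,000 bytes.
Track C: 3:36 (min:sec) = 216 s; 384,000 × 216 × 3 × 8 = 1,990,656,000 bytes.
Total = 4,043,520,000 bytes = 4.04 GB.

4.04 GB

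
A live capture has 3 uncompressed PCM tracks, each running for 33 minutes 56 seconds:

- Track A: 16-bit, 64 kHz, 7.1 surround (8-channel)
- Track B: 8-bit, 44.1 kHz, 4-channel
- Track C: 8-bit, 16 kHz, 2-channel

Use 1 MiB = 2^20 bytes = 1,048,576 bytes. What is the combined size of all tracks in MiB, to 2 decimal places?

33 minutes 56 seconds = 2,036 s.
Track A: 64,000 × 2,036 × 2 × 8 = 2,084,864,000 bytes.
Track B: 44,100 × 2,036 × 1 × 4 = 359,150,400 bytes.
Track C: 16,000 × 2,036 × 1 × 2 = 65,152,000 bytes.
Total = 2,509,166,400 bytes = 2392.93 MiB.

2392.93 MiB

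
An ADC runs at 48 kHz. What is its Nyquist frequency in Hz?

Nyquist frequency = sample rate / 2 = 48,000 / 2 = 24,000 Hz.

24,000 Hz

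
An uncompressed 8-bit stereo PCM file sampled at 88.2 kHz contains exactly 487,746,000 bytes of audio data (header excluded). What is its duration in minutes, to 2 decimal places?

Byte rate = 88,200 × 1 × 2 = 176,400 bytes/s.
Duration = 487,746,000 / 176,400 = 2,765 s.
2,765 s / 60 = 46.08 minutes.

46.08 minutes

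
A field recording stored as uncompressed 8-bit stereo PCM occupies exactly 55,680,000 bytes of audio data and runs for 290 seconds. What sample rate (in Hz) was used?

96,000 Hz

Bytes = sample_rate × seconds × bytes_per_sample × channels.
sample_rate = 55,680,000 / (290 × 1 × 2) = 55,680,000 / 580 = 96,000 Hz.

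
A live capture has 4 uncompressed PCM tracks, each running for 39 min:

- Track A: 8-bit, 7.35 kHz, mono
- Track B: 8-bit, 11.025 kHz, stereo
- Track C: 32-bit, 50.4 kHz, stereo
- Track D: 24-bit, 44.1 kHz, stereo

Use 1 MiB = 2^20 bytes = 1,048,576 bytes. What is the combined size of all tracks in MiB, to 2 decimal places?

39 min = 2,340 s.
Track A: 7,350 × 2,340 × 1 × 1 = 17,199,000 bytes.
Track B: 11,025 × 2,340 × 1 × 2 = 51,597,000 bytes.
Track C: 50,400 × 2,340 × 4 × 2 = 943,488,000 bytes.
Track D: 44,100 × 2,340 × 3 × 2 = 619,164,000 bytes.
Total = 1,631,448,000 bytes = 1555.87 MiB.

1555.87 MiB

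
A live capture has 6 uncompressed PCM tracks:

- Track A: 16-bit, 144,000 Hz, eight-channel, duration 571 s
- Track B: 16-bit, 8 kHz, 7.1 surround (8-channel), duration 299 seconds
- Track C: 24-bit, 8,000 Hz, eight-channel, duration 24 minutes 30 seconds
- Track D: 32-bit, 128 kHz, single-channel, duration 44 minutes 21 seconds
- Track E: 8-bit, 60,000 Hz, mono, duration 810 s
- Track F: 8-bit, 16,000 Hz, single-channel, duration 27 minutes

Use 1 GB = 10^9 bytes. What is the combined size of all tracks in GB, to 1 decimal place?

Track A: 144,000 × 571 × 2 × 8 = 1,315,584,000 bytes.
Track B: 8,000 × 299 × 2 × 8 = 38,272,000 bytes.
Track C: 24 minutes 30 seconds = 1,470 s; 8,000 × 1,470 × 3 × 8 = 282,240,000 bytes.
Track D: 44 minutes 21 seconds = 2,661 s; 128,000 × 2,661 × 4 × 1 = 1,362,432,000 bytes.
Track E: 60,000 × 810 × 1 × 1 = 48,600,000 bytes.
Track F: 27 minutes = 1,620 s; 16,000 × 1,620 × 1 × 1 = 25,920,000 bytes.
Total = 3,073,048,000 bytes = 3.1 GB.

3.1 GB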